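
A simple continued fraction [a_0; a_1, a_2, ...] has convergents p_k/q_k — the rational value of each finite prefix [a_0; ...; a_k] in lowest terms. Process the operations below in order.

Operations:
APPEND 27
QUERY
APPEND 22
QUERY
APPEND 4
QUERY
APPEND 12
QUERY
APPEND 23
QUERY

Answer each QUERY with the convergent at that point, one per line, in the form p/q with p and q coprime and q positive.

27/1
595/22
2407/89
29479/1090
680424/25159

APPEND 27: p_0 = 27·1 + 0 = 27, q_0 = 27·0 + 1 = 1 → 27/1
APPEND 22: p_1 = 22·27 + 1 = 595, q_1 = 22·1 + 0 = 22 → 595/22
APPEND 4: p_2 = 4·595 + 27 = 2407, q_2 = 4·22 + 1 = 89 → 2407/89
APPEND 12: p_3 = 12·2407 + 595 = 29479, q_3 = 12·89 + 22 = 1090 → 29479/1090
APPEND 23: p_4 = 23·29479 + 2407 = 680424, q_4 = 23·1090 + 89 = 25159 → 680424/25159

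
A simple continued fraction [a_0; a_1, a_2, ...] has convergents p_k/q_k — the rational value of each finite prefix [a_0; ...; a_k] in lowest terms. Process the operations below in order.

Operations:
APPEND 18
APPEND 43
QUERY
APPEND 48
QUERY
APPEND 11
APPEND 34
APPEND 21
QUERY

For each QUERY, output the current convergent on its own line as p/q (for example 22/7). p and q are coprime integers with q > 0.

APPEND 18: p_0 = 18·1 + 0 = 18, q_0 = 18·0 + 1 = 1 → 18/1
APPEND 43: p_1 = 43·18 + 1 = 775, q_1 = 43·1 + 0 = 43 → 775/43
APPEND 48: p_2 = 48·775 + 18 = 37218, q_2 = 48·43 + 1 = 2065 → 37218/2065
APPEND 11: p_3 = 11·37218 + 775 = 410173, q_3 = 11·2065 + 43 = 22758 → 410173/22758
APPEND 34: p_4 = 34·410173 + 37218 = 13983100, q_4 = 34·22758 + 2065 = 775837 → 13983100/775837
APPEND 21: p_5 = 21·13983100 + 410173 = 294055273, q_5 = 21·775837 + 22758 = 16315335 → 294055273/16315335

775/43
37218/2065
294055273/16315335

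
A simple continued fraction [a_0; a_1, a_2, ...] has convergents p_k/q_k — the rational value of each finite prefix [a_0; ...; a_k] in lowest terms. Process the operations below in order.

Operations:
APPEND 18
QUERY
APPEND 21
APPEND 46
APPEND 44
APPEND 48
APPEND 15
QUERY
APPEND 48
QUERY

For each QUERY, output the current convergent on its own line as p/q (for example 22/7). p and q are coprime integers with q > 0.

18/1
554182287/30706754
26637644044/1475968471

APPEND 18: p_0 = 18·1 + 0 = 18, q_0 = 18·0 + 1 = 1 → 18/1
APPEND 21: p_1 = 21·18 + 1 = 379, q_1 = 21·1 + 0 = 21 → 379/21
APPEND 46: p_2 = 46·379 + 18 = 17452, q_2 = 46·21 + 1 = 967 → 17452/967
APPEND 44: p_3 = 44·17452 + 379 = 768267, q_3 = 44·967 + 21 = 42569 → 768267/42569
APPEND 48: p_4 = 48·768267 + 17452 = 36894268, q_4 = 48·42569 + 967 = 2044279 → 36894268/2044279
APPEND 15: p_5 = 15·36894268 + 768267 = 554182287, q_5 = 15·2044279 + 42569 = 30706754 → 554182287/30706754
APPEND 48: p_6 = 48·554182287 + 36894268 = 26637644044, q_6 = 48·30706754 + 2044279 = 1475968471 → 26637644044/1475968471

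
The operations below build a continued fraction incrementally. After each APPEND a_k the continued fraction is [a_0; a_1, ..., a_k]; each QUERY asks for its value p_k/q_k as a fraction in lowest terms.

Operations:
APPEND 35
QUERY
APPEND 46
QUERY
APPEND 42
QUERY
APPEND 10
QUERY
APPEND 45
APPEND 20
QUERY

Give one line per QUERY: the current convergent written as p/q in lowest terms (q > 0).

35/1
1611/46
67697/1933
678581/19376
612755421/17496436

APPEND 35: p_0 = 35·1 + 0 = 35, q_0 = 35·0 + 1 = 1 → 35/1
APPEND 46: p_1 = 46·35 + 1 = 1611, q_1 = 46·1 + 0 = 46 → 1611/46
APPEND 42: p_2 = 42·1611 + 35 = 67697, q_2 = 42·46 + 1 = 1933 → 67697/1933
APPEND 10: p_3 = 10·67697 + 1611 = 678581, q_3 = 10·1933 + 46 = 19376 → 678581/19376
APPEND 45: p_4 = 45·678581 + 67697 = 30603842, q_4 = 45·19376 + 1933 = 873853 → 30603842/873853
APPEND 20: p_5 = 20·30603842 + 678581 = 612755421, q_5 = 20·873853 + 19376 = 17496436 → 612755421/17496436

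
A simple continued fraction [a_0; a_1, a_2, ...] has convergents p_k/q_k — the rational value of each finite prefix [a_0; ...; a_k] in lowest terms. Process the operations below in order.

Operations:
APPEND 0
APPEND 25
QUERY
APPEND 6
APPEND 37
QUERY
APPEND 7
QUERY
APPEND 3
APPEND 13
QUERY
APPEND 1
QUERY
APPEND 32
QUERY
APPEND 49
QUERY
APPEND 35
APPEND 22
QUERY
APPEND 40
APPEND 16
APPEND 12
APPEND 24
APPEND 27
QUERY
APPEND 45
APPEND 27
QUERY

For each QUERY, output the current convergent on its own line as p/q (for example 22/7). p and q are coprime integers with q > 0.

APPEND 0: p_0 = 0·1 + 0 = 0, q_0 = 0·0 + 1 = 1 → 0/1
APPEND 25: p_1 = 25·0 + 1 = 1, q_1 = 25·1 + 0 = 25 → 1/25
APPEND 6: p_2 = 6·1 + 0 = 6, q_2 = 6·25 + 1 = 151 → 6/151
APPEND 37: p_3 = 37·6 + 1 = 223, q_3 = 37·151 + 25 = 5612 → 223/5612
APPEND 7: p_4 = 7·223 + 6 = 1567, q_4 = 7·5612 + 151 = 39435 → 1567/39435
APPEND 3: p_5 = 3·1567 + 223 = 4924, q_5 = 3·39435 + 5612 = 123917 → 4924/123917
APPEND 13: p_6 = 13·4924 + 1567 = 65579, q_6 = 13·123917 + 39435 = 1650356 → 65579/1650356
APPEND 1: p_7 = 1·65579 + 4924 = 70503, q_7 = 1·1650356 + 123917 = 1774273 → 70503/1774273
APPEND 32: p_8 = 32·70503 + 65579 = 2321675, q_8 = 32·1774273 + 1650356 = 58427092 → 2321675/58427092
APPEND 49: p_9 = 49·2321675 + 70503 = 113832578, q_9 = 49·58427092 + 1774273 = 2864701781 → 113832578/2864701781
APPEND 35: p_10 = 35·113832578 + 2321675 = 3986461905, q_10 = 35·2864701781 + 58427092 = 100322989427 → 3986461905/100322989427
APPEND 22: p_11 = 22·3986461905 + 113832578 = 87815994488, q_11 = 22·100322989427 + 2864701781 = 2209970469175 → 87815994488/2209970469175
APPEND 40: p_12 = 40·87815994488 + 3986461905 = 3516626241425, q_12 = 40·2209970469175 + 100322989427 = 88499141756427 → 3516626241425/88499141756427
APPEND 16: p_13 = 16·3516626241425 + 87815994488 = 56353835857288, q_13 = 16·88499141756427 + 2209970469175 = 1418196238572007 → 56353835857288/1418196238572007
APPEND 12: p_14 = 12·56353835857288 + 3516626241425 = 679762656528881, q_14 = 12·1418196238572007 + 88499141756427 = 17106854004620511 → 679762656528881/17106854004620511
APPEND 24: p_15 = 24·679762656528881 + 56353835857288 = 16370657592550432, q_15 = 24·17106854004620511 + 1418196238572007 = 411982692349464271 → 16370657592550432/411982692349464271
APPEND 27: p_16 = 27·16370657592550432 + 679762656528881 = 442687517655390545, q_16 = 27·411982692349464271 + 17106854004620511 = 11140639547440155828 → 442687517655390545/11140639547440155828
APPEND 45: p_17 = 45·442687517655390545 + 16370657592550432 = 19937308952085124957, q_17 = 45·11140639547440155828 + 411982692349464271 = 501740762327156476531 → 19937308952085124957/501740762327156476531
APPEND 27: p_18 = 27·19937308952085124957 + 442687517655390545 = 538750029223953764384, q_18 = 27·501740762327156476531 + 11140639547440155828 = 13558141222380665022165 → 538750029223953764384/13558141222380665022165

1/25
223/5612
1567/39435
65579/1650356
70503/1774273
2321675/58427092
113832578/2864701781
87815994488/2209970469175
442687517655390545/11140639547440155828
538750029223953764384/13558141222380665022165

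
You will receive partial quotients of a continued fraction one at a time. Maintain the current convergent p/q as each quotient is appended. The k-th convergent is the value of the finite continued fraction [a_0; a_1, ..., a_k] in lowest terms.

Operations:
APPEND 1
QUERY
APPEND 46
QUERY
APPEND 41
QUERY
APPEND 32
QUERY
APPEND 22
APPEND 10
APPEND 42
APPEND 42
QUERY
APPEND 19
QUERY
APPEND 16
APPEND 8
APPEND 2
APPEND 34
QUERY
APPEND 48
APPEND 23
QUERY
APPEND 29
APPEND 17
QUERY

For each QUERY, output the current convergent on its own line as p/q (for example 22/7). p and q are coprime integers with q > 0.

1/1
47/46
1928/1887
61743/60430
24174944003/23660850074
459899204617/450119186553
4357914504793323/4265240975136449
4818403264987223422/4715937180031812085
2383849420336653644889/2333155507064583147634

APPEND 1: p_0 = 1·1 + 0 = 1, q_0 = 1·0 + 1 = 1 → 1/1
APPEND 46: p_1 = 46·1 + 1 = 47, q_1 = 46·1 + 0 = 46 → 47/46
APPEND 41: p_2 = 41·47 + 1 = 1928, q_2 = 41·46 + 1 = 1887 → 1928/1887
APPEND 32: p_3 = 32·1928 + 47 = 61743, q_3 = 32·1887 + 46 = 60430 → 61743/60430
APPEND 22: p_4 = 22·61743 + 1928 = 1360274, q_4 = 22·60430 + 1887 = 1331347 → 1360274/1331347
APPEND 10: p_5 = 10·1360274 + 61743 = 13664483, q_5 = 10·1331347 + 60430 = 13373900 → 13664483/13373900
APPEND 42: p_6 = 42·13664483 + 1360274 = 575268560, q_6 = 42·13373900 + 1331347 = 563035147 → 575268560/563035147
APPEND 42: p_7 = 42·575268560 + 13664483 = 24174944003, q_7 = 42·563035147 + 13373900 = 23660850074 → 24174944003/23660850074
APPEND 19: p_8 = 19·24174944003 + 575268560 = 459899204617, q_8 = 19·23660850074 + 563035147 = 450119186553 → 459899204617/450119186553
APPEND 16: p_9 = 16·459899204617 + 24174944003 = 7382562217875, q_9 = 16·450119186553 + 23660850074 = 7225567834922 → 7382562217875/7225567834922
APPEND 8: p_10 = 8·7382562217875 + 459899204617 = 59520396947617, q_10 = 8·7225567834922 + 450119186553 = 58254661865929 → 59520396947617/58254661865929
APPEND 2: p_11 = 2·59520396947617 + 7382562217875 = 126423356113109, q_11 = 2·58254661865929 + 7225567834922 = 123734891566780 → 126423356113109/123734891566780
APPEND 34: p_12 = 34·126423356113109 + 59520396947617 = 4357914504793323, q_12 = 34·123734891566780 + 58254661865929 = 4265240975136449 → 4357914504793323/4265240975136449
APPEND 48: p_13 = 48·4357914504793323 + 126423356113109 = 209306319586192613, q_13 = 48·4265240975136449 + 123734891566780 = 204855301698116332 → 209306319586192613/204855301698116332
APPEND 23: p_14 = 23·209306319586192613 + 4357914504793323 = 4818403264987223422, q_14 = 23·204855301698116332 + 4265240975136449 = 4715937180031812085 → 4818403264987223422/4715937180031812085
APPEND 29: p_15 = 29·4818403264987223422 + 209306319586192613 = 139943001004215671851, q_15 = 29·4715937180031812085 + 204855301698116332 = 136967033522620666797 → 139943001004215671851/136967033522620666797
APPEND 17: p_16 = 17·139943001004215671851 + 4818403264987223422 = 2383849420336653644889, q_16 = 17·136967033522620666797 + 4715937180031812085 = 2333155507064583147634 → 2383849420336653644889/2333155507064583147634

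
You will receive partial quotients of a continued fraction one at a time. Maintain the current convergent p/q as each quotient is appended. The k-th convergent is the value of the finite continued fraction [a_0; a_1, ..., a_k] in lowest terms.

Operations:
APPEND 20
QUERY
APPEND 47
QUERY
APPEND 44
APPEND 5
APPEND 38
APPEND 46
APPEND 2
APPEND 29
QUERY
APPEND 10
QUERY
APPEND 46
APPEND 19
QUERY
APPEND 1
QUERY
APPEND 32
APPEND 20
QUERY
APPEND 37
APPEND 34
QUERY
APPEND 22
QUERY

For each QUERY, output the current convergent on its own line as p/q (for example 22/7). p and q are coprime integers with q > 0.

20/1
941/47
21812931905/1089488123
218868875178/10931819759
191924711486945/9586042563462
202014492677038/10089995760499
133329784035720258/6659408133749099
168088515309194978296/8395498681224696261
3702887195200088324219/184947701553798933835

APPEND 20: p_0 = 20·1 + 0 = 20, q_0 = 20·0 + 1 = 1 → 20/1
APPEND 47: p_1 = 47·20 + 1 = 941, q_1 = 47·1 + 0 = 47 → 941/47
APPEND 44: p_2 = 44·941 + 20 = 41424, q_2 = 44·47 + 1 = 2069 → 41424/2069
APPEND 5: p_3 = 5·41424 + 941 = 208061, q_3 = 5·2069 + 47 = 10392 → 208061/10392
APPEND 38: p_4 = 38·208061 + 41424 = 7947742, q_4 = 38·10392 + 2069 = 396965 → 7947742/396965
APPEND 46: p_5 = 46·7947742 + 208061 = 365804193, q_5 = 46·396965 + 10392 = 18270782 → 365804193/18270782
APPEND 2: p_6 = 2·365804193 + 7947742 = 739556128, q_6 = 2·18270782 + 396965 = 36938529 → 739556128/36938529
APPEND 29: p_7 = 29·739556128 + 365804193 = 21812931905, q_7 = 29·36938529 + 18270782 = 1089488123 → 21812931905/1089488123
APPEND 10: p_8 = 10·21812931905 + 739556128 = 218868875178, q_8 = 10·1089488123 + 36938529 = 10931819759 → 218868875178/10931819759
APPEND 46: p_9 = 46·218868875178 + 21812931905 = 10089781190093, q_9 = 46·10931819759 + 1089488123 = 503953197037 → 10089781190093/503953197037
APPEND 19: p_10 = 19·10089781190093 + 218868875178 = 191924711486945, q_10 = 19·503953197037 + 10931819759 = 9586042563462 → 191924711486945/9586042563462
APPEND 1: p_11 = 1·191924711486945 + 10089781190093 = 202014492677038, q_11 = 1·9586042563462 + 503953197037 = 10089995760499 → 202014492677038/10089995760499
APPEND 32: p_12 = 32·202014492677038 + 191924711486945 = 6656388477152161, q_12 = 32·10089995760499 + 9586042563462 = 332465906899430 → 6656388477152161/332465906899430
APPEND 20: p_13 = 20·6656388477152161 + 202014492677038 = 133329784035720258, q_13 = 20·332465906899430 + 10089995760499 = 6659408133749099 → 133329784035720258/6659408133749099
APPEND 37: p_14 = 37·133329784035720258 + 6656388477152161 = 4939858397798801707, q_14 = 37·6659408133749099 + 332465906899430 = 246730566855616093 → 4939858397798801707/246730566855616093
APPEND 34: p_15 = 34·4939858397798801707 + 133329784035720258 = 168088515309194978296, q_15 = 34·246730566855616093 + 6659408133749099 = 8395498681224696261 → 168088515309194978296/8395498681224696261
APPEND 22: p_16 = 22·168088515309194978296 + 4939858397798801707 = 3702887195200088324219, q_16 = 22·8395498681224696261 + 246730566855616093 = 184947701553798933835 → 3702887195200088324219/184947701553798933835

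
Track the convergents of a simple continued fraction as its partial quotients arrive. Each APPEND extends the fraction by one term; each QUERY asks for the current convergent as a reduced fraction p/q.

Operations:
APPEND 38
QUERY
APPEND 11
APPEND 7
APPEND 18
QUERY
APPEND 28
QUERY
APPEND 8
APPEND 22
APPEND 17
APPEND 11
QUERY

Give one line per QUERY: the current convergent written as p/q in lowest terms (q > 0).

APPEND 38: p_0 = 38·1 + 0 = 38, q_0 = 38·0 + 1 = 1 → 38/1
APPEND 11: p_1 = 11·38 + 1 = 419, q_1 = 11·1 + 0 = 11 → 419/11
APPEND 7: p_2 = 7·419 + 38 = 2971, q_2 = 7·11 + 1 = 78 → 2971/78
APPEND 18: p_3 = 18·2971 + 419 = 53897, q_3 = 18·78 + 11 = 1415 → 53897/1415
APPEND 28: p_4 = 28·53897 + 2971 = 1512087, q_4 = 28·1415 + 78 = 39698 → 1512087/39698
APPEND 8: p_5 = 8·1512087 + 53897 = 12150593, q_5 = 8·39698 + 1415 = 318999 → 12150593/318999
APPEND 22: p_6 = 22·12150593 + 1512087 = 268825133, q_6 = 22·318999 + 39698 = 7057676 → 268825133/7057676
APPEND 17: p_7 = 17·268825133 + 12150593 = 4582177854, q_7 = 17·7057676 + 318999 = 120299491 → 4582177854/120299491
APPEND 11: p_8 = 11·4582177854 + 268825133 = 50672781527, q_8 = 11·120299491 + 7057676 = 1330352077 → 50672781527/1330352077

38/1
53897/1415
1512087/39698
50672781527/1330352077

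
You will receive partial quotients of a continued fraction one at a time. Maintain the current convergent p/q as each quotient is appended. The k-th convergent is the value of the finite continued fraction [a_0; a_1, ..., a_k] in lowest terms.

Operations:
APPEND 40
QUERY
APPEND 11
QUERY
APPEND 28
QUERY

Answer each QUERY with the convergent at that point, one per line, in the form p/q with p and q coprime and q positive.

40/1
441/11
12388/309

APPEND 40: p_0 = 40·1 + 0 = 40, q_0 = 40·0 + 1 = 1 → 40/1
APPEND 11: p_1 = 11·40 + 1 = 441, q_1 = 11·1 + 0 = 11 → 441/11
APPEND 28: p_2 = 28·441 + 40 = 12388, q_2 = 28·11 + 1 = 309 → 12388/309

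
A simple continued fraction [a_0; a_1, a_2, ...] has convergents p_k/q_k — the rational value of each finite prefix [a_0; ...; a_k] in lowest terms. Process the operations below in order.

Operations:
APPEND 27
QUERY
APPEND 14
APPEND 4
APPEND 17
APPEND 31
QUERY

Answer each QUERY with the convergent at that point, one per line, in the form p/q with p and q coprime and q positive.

27/1
826453/30530

APPEND 27: p_0 = 27·1 + 0 = 27, q_0 = 27·0 + 1 = 1 → 27/1
APPEND 14: p_1 = 14·27 + 1 = 379, q_1 = 14·1 + 0 = 14 → 379/14
APPEND 4: p_2 = 4·379 + 27 = 1543, q_2 = 4·14 + 1 = 57 → 1543/57
APPEND 17: p_3 = 17·1543 + 379 = 26610, q_3 = 17·57 + 14 = 983 → 26610/983
APPEND 31: p_4 = 31·26610 + 1543 = 826453, q_4 = 31·983 + 57 = 30530 → 826453/30530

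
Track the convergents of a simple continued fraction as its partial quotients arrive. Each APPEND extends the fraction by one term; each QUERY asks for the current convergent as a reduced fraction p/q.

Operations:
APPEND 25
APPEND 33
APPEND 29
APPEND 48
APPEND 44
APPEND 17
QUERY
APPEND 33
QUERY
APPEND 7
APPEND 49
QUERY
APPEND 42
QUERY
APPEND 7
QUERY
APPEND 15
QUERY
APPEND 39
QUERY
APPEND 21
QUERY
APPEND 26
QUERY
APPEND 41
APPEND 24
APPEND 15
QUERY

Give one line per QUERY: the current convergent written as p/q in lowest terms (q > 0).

APPEND 25: p_0 = 25·1 + 0 = 25, q_0 = 25·0 + 1 = 1 → 25/1
APPEND 33: p_1 = 33·25 + 1 = 826, q_1 = 33·1 + 0 = 33 → 826/33
APPEND 29: p_2 = 29·826 + 25 = 23979, q_2 = 29·33 + 1 = 958 → 23979/958
APPEND 48: p_3 = 48·23979 + 826 = 1151818, q_3 = 48·958 + 33 = 46017 → 1151818/46017
APPEND 44: p_4 = 44·1151818 + 23979 = 50703971, q_4 = 44·46017 + 958 = 2025706 → 50703971/2025706
APPEND 17: p_5 = 17·50703971 + 1151818 = 863119325, q_5 = 17·2025706 + 46017 = 34483019 → 863119325/34483019
APPEND 33: p_6 = 33·863119325 + 50703971 = 28533641696, q_6 = 33·34483019 + 2025706 = 1139965333 → 28533641696/1139965333
APPEND 7: p_7 = 7·28533641696 + 863119325 = 200598611197, q_7 = 7·1139965333 + 34483019 = 8014240350 → 200598611197/8014240350
APPEND 49: p_8 = 49·200598611197 + 28533641696 = 9857865590349, q_8 = 49·8014240350 + 1139965333 = 393837742483 → 9857865590349/393837742483
APPEND 42: p_9 = 42·9857865590349 + 200598611197 = 414230953405855, q_9 = 42·393837742483 + 8014240350 = 16549199424636 → 414230953405855/16549199424636
APPEND 7: p_10 = 7·414230953405855 + 9857865590349 = 2909474539431334, q_10 = 7·16549199424636 + 393837742483 = 116238233714935 → 2909474539431334/116238233714935
APPEND 15: p_11 = 15·2909474539431334 + 414230953405855 = 44056349044875865, q_11 = 15·116238233714935 + 16549199424636 = 1760122705148661 → 44056349044875865/1760122705148661
APPEND 39: p_12 = 39·44056349044875865 + 2909474539431334 = 1721107087289590069, q_12 = 39·1760122705148661 + 116238233714935 = 68761023734512714 → 1721107087289590069/68761023734512714
APPEND 21: p_13 = 21·1721107087289590069 + 44056349044875865 = 36187305182126267314, q_13 = 21·68761023734512714 + 1760122705148661 = 1445741621129915655 → 36187305182126267314/1445741621129915655
APPEND 26: p_14 = 26·36187305182126267314 + 1721107087289590069 = 942591041822572540233, q_14 = 26·1445741621129915655 + 68761023734512714 = 37658043173112319744 → 942591041822572540233/37658043173112319744
APPEND 41: p_15 = 41·942591041822572540233 + 36187305182126267314 = 38682420019907600416867, q_15 = 41·37658043173112319744 + 1445741621129915655 = 1545425511718735025159 → 38682420019907600416867/1545425511718735025159
APPEND 24: p_16 = 24·38682420019907600416867 + 942591041822572540233 = 929320671519604982545041, q_16 = 24·1545425511718735025159 + 37658043173112319744 = 37127870324422752923560 → 929320671519604982545041/37127870324422752923560
APPEND 15: p_17 = 15·929320671519604982545041 + 38682420019907600416867 = 13978492492813982338592482, q_17 = 15·37127870324422752923560 + 1545425511718735025159 = 558463480378060028878559 → 13978492492813982338592482/558463480378060028878559

863119325/34483019
28533641696/1139965333
9857865590349/393837742483
414230953405855/16549199424636
2909474539431334/116238233714935
44056349044875865/1760122705148661
1721107087289590069/68761023734512714
36187305182126267314/1445741621129915655
942591041822572540233/37658043173112319744
13978492492813982338592482/558463480378060028878559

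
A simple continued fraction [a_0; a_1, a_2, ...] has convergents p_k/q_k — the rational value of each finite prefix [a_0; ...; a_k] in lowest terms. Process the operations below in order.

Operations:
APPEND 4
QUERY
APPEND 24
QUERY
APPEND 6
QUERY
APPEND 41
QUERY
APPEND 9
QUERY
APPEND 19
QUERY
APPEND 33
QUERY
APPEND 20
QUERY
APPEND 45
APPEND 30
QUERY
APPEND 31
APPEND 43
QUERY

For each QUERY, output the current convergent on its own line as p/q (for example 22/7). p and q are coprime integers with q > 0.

APPEND 4: p_0 = 4·1 + 0 = 4, q_0 = 4·0 + 1 = 1 → 4/1
APPEND 24: p_1 = 24·4 + 1 = 97, q_1 = 24·1 + 0 = 24 → 97/24
APPEND 6: p_2 = 6·97 + 4 = 586, q_2 = 6·24 + 1 = 145 → 586/145
APPEND 41: p_3 = 41·586 + 97 = 24123, q_3 = 41·145 + 24 = 5969 → 24123/5969
APPEND 9: p_4 = 9·24123 + 586 = 217693, q_4 = 9·5969 + 145 = 53866 → 217693/53866
APPEND 19: p_5 = 19·217693 + 24123 = 4160290, q_5 = 19·53866 + 5969 = 1029423 → 4160290/1029423
APPEND 33: p_6 = 33·4160290 + 217693 = 137507263, q_6 = 33·1029423 + 53866 = 34024825 → 137507263/34024825
APPEND 20: p_7 = 20·137507263 + 4160290 = 2754305550, q_7 = 20·34024825 + 1029423 = 681525923 → 2754305550/681525923
APPEND 45: p_8 = 45·2754305550 + 137507263 = 124081257013, q_8 = 45·681525923 + 34024825 = 30702691360 → 124081257013/30702691360
APPEND 30: p_9 = 30·124081257013 + 2754305550 = 3725192015940, q_9 = 30·30702691360 + 681525923 = 921762266723 → 3725192015940/921762266723
APPEND 31: p_10 = 31·3725192015940 + 124081257013 = 115605033751153, q_10 = 31·921762266723 + 30702691360 = 28605332959773 → 115605033751153/28605332959773
APPEND 43: p_11 = 43·115605033751153 + 3725192015940 = 4974741643315519, q_11 = 43·28605332959773 + 921762266723 = 1230951079536962 → 4974741643315519/1230951079536962

4/1
97/24
586/145
24123/5969
217693/53866
4160290/1029423
137507263/34024825
2754305550/681525923
3725192015940/921762266723
4974741643315519/1230951079536962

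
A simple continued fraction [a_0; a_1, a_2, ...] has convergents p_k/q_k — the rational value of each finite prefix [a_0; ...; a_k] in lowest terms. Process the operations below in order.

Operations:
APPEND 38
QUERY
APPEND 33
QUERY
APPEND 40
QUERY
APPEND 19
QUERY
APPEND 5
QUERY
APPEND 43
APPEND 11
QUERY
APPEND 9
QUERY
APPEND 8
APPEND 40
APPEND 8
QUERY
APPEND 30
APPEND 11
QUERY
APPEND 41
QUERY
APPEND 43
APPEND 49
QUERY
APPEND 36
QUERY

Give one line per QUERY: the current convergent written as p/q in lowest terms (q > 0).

38/1
1255/33
50238/1321
955777/25132
4829123/126981
2299517849/60465446
20904268707/549674329
54587541418761/1435370479670
18143300970267868/477075133622709
745519768274514325/19603320456998618
1572444693270219322632/41347176204900599485
56640084451064669998595/1489341763231206144743

APPEND 38: p_0 = 38·1 + 0 = 38, q_0 = 38·0 + 1 = 1 → 38/1
APPEND 33: p_1 = 33·38 + 1 = 1255, q_1 = 33·1 + 0 = 33 → 1255/33
APPEND 40: p_2 = 40·1255 + 38 = 50238, q_2 = 40·33 + 1 = 1321 → 50238/1321
APPEND 19: p_3 = 19·50238 + 1255 = 955777, q_3 = 19·1321 + 33 = 25132 → 955777/25132
APPEND 5: p_4 = 5·955777 + 50238 = 4829123, q_4 = 5·25132 + 1321 = 126981 → 4829123/126981
APPEND 43: p_5 = 43·4829123 + 955777 = 208608066, q_5 = 43·126981 + 25132 = 5485315 → 208608066/5485315
APPEND 11: p_6 = 11·208608066 + 4829123 = 2299517849, q_6 = 11·5485315 + 126981 = 60465446 → 2299517849/60465446
APPEND 9: p_7 = 9·2299517849 + 208608066 = 20904268707, q_7 = 9·60465446 + 5485315 = 549674329 → 20904268707/549674329
APPEND 8: p_8 = 8·20904268707 + 2299517849 = 169533667505, q_8 = 8·549674329 + 60465446 = 4457860078 → 169533667505/4457860078
APPEND 40: p_9 = 40·169533667505 + 20904268707 = 6802250968907, q_9 = 40·4457860078 + 549674329 = 178864077449 → 6802250968907/178864077449
APPEND 8: p_10 = 8·6802250968907 + 169533667505 = 54587541418761, q_10 = 8·178864077449 + 4457860078 = 1435370479670 → 54587541418761/1435370479670
APPEND 30: p_11 = 30·54587541418761 + 6802250968907 = 1644428493531737, q_11 = 30·1435370479670 + 178864077449 = 43239978467549 → 1644428493531737/43239978467549
APPEND 11: p_12 = 11·1644428493531737 + 54587541418761 = 18143300970267868, q_12 = 11·43239978467549 + 1435370479670 = 477075133622709 → 18143300970267868/477075133622709
APPEND 41: p_13 = 41·18143300970267868 + 1644428493531737 = 745519768274514325, q_13 = 41·477075133622709 + 43239978467549 = 19603320456998618 → 745519768274514325/19603320456998618
APPEND 43: p_14 = 43·745519768274514325 + 18143300970267868 = 32075493336774383843, q_14 = 43·19603320456998618 + 477075133622709 = 843419854784563283 → 32075493336774383843/843419854784563283
APPEND 49: p_15 = 49·32075493336774383843 + 745519768274514325 = 1572444693270219322632, q_15 = 49·843419854784563283 + 19603320456998618 = 41347176204900599485 → 1572444693270219322632/41347176204900599485
APPEND 36: p_16 = 36·1572444693270219322632 + 32075493336774383843 = 56640084451064669998595, q_16 = 36·41347176204900599485 + 843419854784563283 = 1489341763231206144743 → 56640084451064669998595/1489341763231206144743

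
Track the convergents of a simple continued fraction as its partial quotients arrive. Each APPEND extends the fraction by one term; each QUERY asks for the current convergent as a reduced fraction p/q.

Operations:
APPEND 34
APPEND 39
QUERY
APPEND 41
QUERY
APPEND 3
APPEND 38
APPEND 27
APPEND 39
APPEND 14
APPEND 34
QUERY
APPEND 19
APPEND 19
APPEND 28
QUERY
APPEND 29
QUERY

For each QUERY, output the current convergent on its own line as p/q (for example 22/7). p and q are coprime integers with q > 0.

1327/39
54441/1600
3181838836366/93513016275
32361349006584679/951087566644312
939632721215278290/27615443292496039

APPEND 34: p_0 = 34·1 + 0 = 34, q_0 = 34·0 + 1 = 1 → 34/1
APPEND 39: p_1 = 39·34 + 1 = 1327, q_1 = 39·1 + 0 = 39 → 1327/39
APPEND 41: p_2 = 41·1327 + 34 = 54441, q_2 = 41·39 + 1 = 1600 → 54441/1600
APPEND 3: p_3 = 3·54441 + 1327 = 164650, q_3 = 3·1600 + 39 = 4839 → 164650/4839
APPEND 38: p_4 = 38·164650 + 54441 = 6311141, q_4 = 38·4839 + 1600 = 185482 → 6311141/185482
APPEND 27: p_5 = 27·6311141 + 164650 = 170565457, q_5 = 27·185482 + 4839 = 5012853 → 170565457/5012853
APPEND 39: p_6 = 39·170565457 + 6311141 = 6658363964, q_6 = 39·5012853 + 185482 = 195686749 → 6658363964/195686749
APPEND 14: p_7 = 14·6658363964 + 170565457 = 93387660953, q_7 = 14·195686749 + 5012853 = 2744627339 → 93387660953/2744627339
APPEND 34: p_8 = 34·93387660953 + 6658363964 = 3181838836366, q_8 = 34·2744627339 + 195686749 = 93513016275 → 3181838836366/93513016275
APPEND 19: p_9 = 19·3181838836366 + 93387660953 = 60548325551907, q_9 = 19·93513016275 + 2744627339 = 1779491936564 → 60548325551907/1779491936564
APPEND 19: p_10 = 19·60548325551907 + 3181838836366 = 1153600024322599, q_10 = 19·1779491936564 + 93513016275 = 33903859810991 → 1153600024322599/33903859810991
APPEND 28: p_11 = 28·1153600024322599 + 60548325551907 = 32361349006584679, q_11 = 28·33903859810991 + 1779491936564 = 951087566644312 → 32361349006584679/951087566644312
APPEND 29: p_12 = 29·32361349006584679 + 1153600024322599 = 939632721215278290, q_12 = 29·951087566644312 + 33903859810991 = 27615443292496039 → 939632721215278290/27615443292496039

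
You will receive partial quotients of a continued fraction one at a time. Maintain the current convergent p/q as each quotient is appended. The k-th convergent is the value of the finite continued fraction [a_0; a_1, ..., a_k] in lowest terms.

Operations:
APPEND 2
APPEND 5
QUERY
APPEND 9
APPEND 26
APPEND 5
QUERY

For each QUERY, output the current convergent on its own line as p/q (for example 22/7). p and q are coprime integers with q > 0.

APPEND 2: p_0 = 2·1 + 0 = 2, q_0 = 2·0 + 1 = 1 → 2/1
APPEND 5: p_1 = 5·2 + 1 = 11, q_1 = 5·1 + 0 = 5 → 11/5
APPEND 9: p_2 = 9·11 + 2 = 101, q_2 = 9·5 + 1 = 46 → 101/46
APPEND 26: p_3 = 26·101 + 11 = 2637, q_3 = 26·46 + 5 = 1201 → 2637/1201
APPEND 5: p_4 = 5·2637 + 101 = 13286, q_4 = 5·1201 + 46 = 6051 → 13286/6051

11/5
13286/6051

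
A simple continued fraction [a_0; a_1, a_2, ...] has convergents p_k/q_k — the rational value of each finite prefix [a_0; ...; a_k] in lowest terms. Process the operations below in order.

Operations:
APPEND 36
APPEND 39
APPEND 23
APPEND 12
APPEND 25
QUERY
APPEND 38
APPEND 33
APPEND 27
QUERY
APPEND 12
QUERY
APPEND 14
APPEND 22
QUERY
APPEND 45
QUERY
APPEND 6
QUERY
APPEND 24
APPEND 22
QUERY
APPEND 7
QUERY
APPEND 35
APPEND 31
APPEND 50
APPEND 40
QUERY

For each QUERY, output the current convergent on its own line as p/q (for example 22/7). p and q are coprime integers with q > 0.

APPEND 36: p_0 = 36·1 + 0 = 36, q_0 = 36·0 + 1 = 1 → 36/1
APPEND 39: p_1 = 39·36 + 1 = 1405, q_1 = 39·1 + 0 = 39 → 1405/39
APPEND 23: p_2 = 23·1405 + 36 = 32351, q_2 = 23·39 + 1 = 898 → 32351/898
APPEND 12: p_3 = 12·32351 + 1405 = 389617, q_3 = 12·898 + 39 = 10815 → 389617/10815
APPEND 25: p_4 = 25·389617 + 32351 = 9772776, q_4 = 25·10815 + 898 = 271273 → 9772776/271273
APPEND 38: p_5 = 38·9772776 + 389617 = 371755105, q_5 = 38·271273 + 10815 = 10319189 → 371755105/10319189
APPEND 33: p_6 = 33·371755105 + 9772776 = 12277691241, q_6 = 33·10319189 + 271273 = 340804510 → 12277691241/340804510
APPEND 27: p_7 = 27·12277691241 + 371755105 = 331869418612, q_7 = 27·340804510 + 10319189 = 9212040959 → 331869418612/9212040959
APPEND 12: p_8 = 12·331869418612 + 12277691241 = 3994710714585, q_8 = 12·9212040959 + 340804510 = 110885296018 → 3994710714585/110885296018
APPEND 14: p_9 = 14·3994710714585 + 331869418612 = 56257819422802, q_9 = 14·110885296018 + 9212040959 = 1561606185211 → 56257819422802/1561606185211
APPEND 22: p_10 = 22·56257819422802 + 3994710714585 = 1241666738016229, q_10 = 22·1561606185211 + 110885296018 = 34466221370660 → 1241666738016229/34466221370660
APPEND 45: p_11 = 45·1241666738016229 + 56257819422802 = 55931261030153107, q_11 = 45·34466221370660 + 1561606185211 = 1552541567864911 → 55931261030153107/1552541567864911
APPEND 6: p_12 = 6·55931261030153107 + 1241666738016229 = 336829232918934871, q_12 = 6·1552541567864911 + 34466221370660 = 9349715628560126 → 336829232918934871/9349715628560126
APPEND 24: p_13 = 24·336829232918934871 + 55931261030153107 = 8139832851084590011, q_13 = 24·9349715628560126 + 1552541567864911 = 225945716653307935 → 8139832851084590011/225945716653307935
APPEND 22: p_14 = 22·8139832851084590011 + 336829232918934871 = 179413151956779915113, q_14 = 22·225945716653307935 + 9349715628560126 = 4980155482001334696 → 179413151956779915113/4980155482001334696
APPEND 7: p_15 = 7·179413151956779915113 + 8139832851084590011 = 1264031896548543995802, q_15 = 7·4980155482001334696 + 225945716653307935 = 35087034090662650807 → 1264031896548543995802/35087034090662650807
APPEND 35: p_16 = 35·1264031896548543995802 + 179413151956779915113 = 44420529531155819768183, q_16 = 35·35087034090662650807 + 4980155482001334696 = 1233026348655194112941 → 44420529531155819768183/1233026348655194112941
APPEND 31: p_17 = 31·44420529531155819768183 + 1264031896548543995802 = 1378300447362378956809475, q_17 = 31·1233026348655194112941 + 35087034090662650807 = 38258903842401680151978 → 1378300447362378956809475/38258903842401680151978
APPEND 50: p_18 = 50·1378300447362378956809475 + 44420529531155819768183 = 68959442897650103660241933, q_18 = 50·38258903842401680151978 + 1233026348655194112941 = 1914178218468739201711841 → 68959442897650103660241933/1914178218468739201711841
APPEND 40: p_19 = 40·68959442897650103660241933 + 1378300447362378956809475 = 2759756016353366525366486795, q_19 = 40·1914178218468739201711841 + 38258903842401680151978 = 76605387642591969748625618 → 2759756016353366525366486795/76605387642591969748625618

9772776/271273
331869418612/9212040959
3994710714585/110885296018
1241666738016229/34466221370660
55931261030153107/1552541567864911
336829232918934871/9349715628560126
179413151956779915113/4980155482001334696
1264031896548543995802/35087034090662650807
2759756016353366525366486795/76605387642591969748625618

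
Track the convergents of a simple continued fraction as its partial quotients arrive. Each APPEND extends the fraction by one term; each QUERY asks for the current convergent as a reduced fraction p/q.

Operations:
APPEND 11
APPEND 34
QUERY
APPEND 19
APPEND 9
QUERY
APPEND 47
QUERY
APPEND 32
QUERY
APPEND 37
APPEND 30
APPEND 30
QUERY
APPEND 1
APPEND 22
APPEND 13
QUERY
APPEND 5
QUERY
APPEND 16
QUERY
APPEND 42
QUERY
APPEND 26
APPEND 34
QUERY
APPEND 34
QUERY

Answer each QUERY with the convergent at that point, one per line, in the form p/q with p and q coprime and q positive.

APPEND 11: p_0 = 11·1 + 0 = 11, q_0 = 11·0 + 1 = 1 → 11/1
APPEND 34: p_1 = 34·11 + 1 = 375, q_1 = 34·1 + 0 = 34 → 375/34
APPEND 19: p_2 = 19·375 + 11 = 7136, q_2 = 19·34 + 1 = 647 → 7136/647
APPEND 9: p_3 = 9·7136 + 375 = 64599, q_3 = 9·647 + 34 = 5857 → 64599/5857
APPEND 47: p_4 = 47·64599 + 7136 = 3043289, q_4 = 47·5857 + 647 = 275926 → 3043289/275926
APPEND 32: p_5 = 32·3043289 + 64599 = 97449847, q_5 = 32·275926 + 5857 = 8835489 → 97449847/8835489
APPEND 37: p_6 = 37·97449847 + 3043289 = 3608687628, q_6 = 37·8835489 + 275926 = 327189019 → 3608687628/327189019
APPEND 30: p_7 = 30·3608687628 + 97449847 = 108358078687, q_7 = 30·327189019 + 8835489 = 9824506059 → 108358078687/9824506059
APPEND 30: p_8 = 30·108358078687 + 3608687628 = 3254351048238, q_8 = 30·9824506059 + 327189019 = 295062370789 → 3254351048238/295062370789
APPEND 1: p_9 = 1·3254351048238 + 108358078687 = 3362709126925, q_9 = 1·295062370789 + 9824506059 = 304886876848 → 3362709126925/304886876848
APPEND 22: p_10 = 22·3362709126925 + 3254351048238 = 77233951840588, q_10 = 22·304886876848 + 295062370789 = 7002573661445 → 77233951840588/7002573661445
APPEND 13: p_11 = 13·77233951840588 + 3362709126925 = 1007404083054569, q_11 = 13·7002573661445 + 304886876848 = 91338344475633 → 1007404083054569/91338344475633
APPEND 5: p_12 = 5·1007404083054569 + 77233951840588 = 5114254367113433, q_12 = 5·91338344475633 + 7002573661445 = 463694296039610 → 5114254367113433/463694296039610
APPEND 16: p_13 = 16·5114254367113433 + 1007404083054569 = 82835473956869497, q_13 = 16·463694296039610 + 91338344475633 = 7510447081109393 → 82835473956869497/7510447081109393
APPEND 42: p_14 = 42·82835473956869497 + 5114254367113433 = 3484204160555632307, q_14 = 42·7510447081109393 + 463694296039610 = 315902471702634116 → 3484204160555632307/315902471702634116
APPEND 26: p_15 = 26·3484204160555632307 + 82835473956869497 = 90672143648403309479, q_15 = 26·315902471702634116 + 7510447081109393 = 8220974711349596409 → 90672143648403309479/8220974711349596409
APPEND 34: p_16 = 34·90672143648403309479 + 3484204160555632307 = 3086337088206268154593, q_16 = 34·8220974711349596409 + 315902471702634116 = 279829042657588912022 → 3086337088206268154593/279829042657588912022
APPEND 34: p_17 = 34·3086337088206268154593 + 90672143648403309479 = 105026133142661520565641, q_17 = 34·279829042657588912022 + 8220974711349596409 = 9522408425069372605157 → 105026133142661520565641/9522408425069372605157

375/34
64599/5857
3043289/275926
97449847/8835489
3254351048238/295062370789
1007404083054569/91338344475633
5114254367113433/463694296039610
82835473956869497/7510447081109393
3484204160555632307/315902471702634116
3086337088206268154593/279829042657588912022
105026133142661520565641/9522408425069372605157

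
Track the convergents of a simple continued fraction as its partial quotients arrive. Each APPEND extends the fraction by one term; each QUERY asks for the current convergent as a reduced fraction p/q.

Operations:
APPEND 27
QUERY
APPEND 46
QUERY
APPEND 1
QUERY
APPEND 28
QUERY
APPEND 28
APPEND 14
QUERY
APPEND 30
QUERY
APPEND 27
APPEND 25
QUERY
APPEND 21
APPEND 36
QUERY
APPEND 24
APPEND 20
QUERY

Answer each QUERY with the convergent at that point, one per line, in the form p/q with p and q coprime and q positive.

27/1
1243/46
1270/47
36803/1362
14481359/535924
435472524/16115903
294741460199/10907748528
223543085992895/8272849586676
107648251220656215/3983830618879016

APPEND 27: p_0 = 27·1 + 0 = 27, q_0 = 27·0 + 1 = 1 → 27/1
APPEND 46: p_1 = 46·27 + 1 = 1243, q_1 = 46·1 + 0 = 46 → 1243/46
APPEND 1: p_2 = 1·1243 + 27 = 1270, q_2 = 1·46 + 1 = 47 → 1270/47
APPEND 28: p_3 = 28·1270 + 1243 = 36803, q_3 = 28·47 + 46 = 1362 → 36803/1362
APPEND 28: p_4 = 28·36803 + 1270 = 1031754, q_4 = 28·1362 + 47 = 38183 → 1031754/38183
APPEND 14: p_5 = 14·1031754 + 36803 = 14481359, q_5 = 14·38183 + 1362 = 535924 → 14481359/535924
APPEND 30: p_6 = 30·14481359 + 1031754 = 435472524, q_6 = 30·535924 + 38183 = 16115903 → 435472524/16115903
APPEND 27: p_7 = 27·435472524 + 14481359 = 11772239507, q_7 = 27·16115903 + 535924 = 435665305 → 11772239507/435665305
APPEND 25: p_8 = 25·11772239507 + 435472524 = 294741460199, q_8 = 25·435665305 + 16115903 = 10907748528 → 294741460199/10907748528
APPEND 21: p_9 = 21·294741460199 + 11772239507 = 6201342903686, q_9 = 21·10907748528 + 435665305 = 229498384393 → 6201342903686/229498384393
APPEND 36: p_10 = 36·6201342903686 + 294741460199 = 223543085992895, q_10 = 36·229498384393 + 10907748528 = 8272849586676 → 223543085992895/8272849586676
APPEND 24: p_11 = 24·223543085992895 + 6201342903686 = 5371235406733166, q_11 = 24·8272849586676 + 229498384393 = 198777888464617 → 5371235406733166/198777888464617
APPEND 20: p_12 = 20·5371235406733166 + 223543085992895 = 107648251220656215, q_12 = 20·198777888464617 + 8272849586676 = 3983830618879016 → 107648251220656215/3983830618879016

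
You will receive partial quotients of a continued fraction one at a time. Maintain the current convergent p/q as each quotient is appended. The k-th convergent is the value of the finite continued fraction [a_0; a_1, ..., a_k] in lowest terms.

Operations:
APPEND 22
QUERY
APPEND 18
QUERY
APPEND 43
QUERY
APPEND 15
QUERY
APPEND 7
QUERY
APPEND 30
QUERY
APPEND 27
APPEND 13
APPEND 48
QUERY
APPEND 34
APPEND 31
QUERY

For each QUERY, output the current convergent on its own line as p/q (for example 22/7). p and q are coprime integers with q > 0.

22/1
397/18
17093/775
256792/11643
1814637/82276
54695902/2479923
926752897671/42019159429
978321880024240/44357307274599

APPEND 22: p_0 = 22·1 + 0 = 22, q_0 = 22·0 + 1 = 1 → 22/1
APPEND 18: p_1 = 18·22 + 1 = 397, q_1 = 18·1 + 0 = 18 → 397/18
APPEND 43: p_2 = 43·397 + 22 = 17093, q_2 = 43·18 + 1 = 775 → 17093/775
APPEND 15: p_3 = 15·17093 + 397 = 256792, q_3 = 15·775 + 18 = 11643 → 256792/11643
APPEND 7: p_4 = 7·256792 + 17093 = 1814637, q_4 = 7·11643 + 775 = 82276 → 1814637/82276
APPEND 30: p_5 = 30·1814637 + 256792 = 54695902, q_5 = 30·82276 + 11643 = 2479923 → 54695902/2479923
APPEND 27: p_6 = 27·54695902 + 1814637 = 1478603991, q_6 = 27·2479923 + 82276 = 67040197 → 1478603991/67040197
APPEND 13: p_7 = 13·1478603991 + 54695902 = 19276547785, q_7 = 13·67040197 + 2479923 = 874002484 → 19276547785/874002484
APPEND 48: p_8 = 48·19276547785 + 1478603991 = 926752897671, q_8 = 48·874002484 + 67040197 = 42019159429 → 926752897671/42019159429
APPEND 34: p_9 = 34·926752897671 + 19276547785 = 31528875068599, q_9 = 34·42019159429 + 874002484 = 1429525423070 → 31528875068599/1429525423070
APPEND 31: p_10 = 31·31528875068599 + 926752897671 = 978321880024240, q_10 = 31·1429525423070 + 42019159429 = 44357307274599 → 978321880024240/44357307274599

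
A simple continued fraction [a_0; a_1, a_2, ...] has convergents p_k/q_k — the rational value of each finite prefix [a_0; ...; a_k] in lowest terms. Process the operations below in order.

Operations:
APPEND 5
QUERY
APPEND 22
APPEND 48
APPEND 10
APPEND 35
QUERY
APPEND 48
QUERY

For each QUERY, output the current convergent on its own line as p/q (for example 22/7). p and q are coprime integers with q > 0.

APPEND 5: p_0 = 5·1 + 0 = 5, q_0 = 5·0 + 1 = 1 → 5/1
APPEND 22: p_1 = 22·5 + 1 = 111, q_1 = 22·1 + 0 = 22 → 111/22
APPEND 48: p_2 = 48·111 + 5 = 5333, q_2 = 48·22 + 1 = 1057 → 5333/1057
APPEND 10: p_3 = 10·5333 + 111 = 53441, q_3 = 10·1057 + 22 = 10592 → 53441/10592
APPEND 35: p_4 = 35·53441 + 5333 = 1875768, q_4 = 35·10592 + 1057 = 371777 → 1875768/371777
APPEND 48: p_5 = 48·1875768 + 53441 = 90090305, q_5 = 48·371777 + 10592 = 17855888 → 90090305/17855888

5/1
1875768/371777
90090305/17855888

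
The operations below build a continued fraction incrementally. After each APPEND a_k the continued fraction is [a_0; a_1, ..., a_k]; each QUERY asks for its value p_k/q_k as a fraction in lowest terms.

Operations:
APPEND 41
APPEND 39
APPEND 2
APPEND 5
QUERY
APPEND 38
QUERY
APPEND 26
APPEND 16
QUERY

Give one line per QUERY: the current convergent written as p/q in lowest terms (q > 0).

APPEND 41: p_0 = 41·1 + 0 = 41, q_0 = 41·0 + 1 = 1 → 41/1
APPEND 39: p_1 = 39·41 + 1 = 1600, q_1 = 39·1 + 0 = 39 → 1600/39
APPEND 2: p_2 = 2·1600 + 41 = 3241, q_2 = 2·39 + 1 = 79 → 3241/79
APPEND 5: p_3 = 5·3241 + 1600 = 17805, q_3 = 5·79 + 39 = 434 → 17805/434
APPEND 38: p_4 = 38·17805 + 3241 = 679831, q_4 = 38·434 + 79 = 16571 → 679831/16571
APPEND 26: p_5 = 26·679831 + 17805 = 17693411, q_5 = 26·16571 + 434 = 431280 → 17693411/431280
APPEND 16: p_6 = 16·17693411 + 679831 = 283774407, q_6 = 16·431280 + 16571 = 6917051 → 283774407/6917051

17805/434
679831/16571
283774407/6917051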